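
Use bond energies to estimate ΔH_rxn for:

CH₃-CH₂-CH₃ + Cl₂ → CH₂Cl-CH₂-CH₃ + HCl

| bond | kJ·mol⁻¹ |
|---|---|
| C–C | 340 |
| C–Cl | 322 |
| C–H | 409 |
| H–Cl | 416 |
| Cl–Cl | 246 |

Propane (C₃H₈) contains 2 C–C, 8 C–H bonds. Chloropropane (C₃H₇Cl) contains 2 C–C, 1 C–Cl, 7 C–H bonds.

ΔH ≈ −83 kJ

Bonds broken (reactants):
  C–C: 2 × 340 = 680
  C–H: 8 × 409 = 3272
  Cl–Cl: 1 × 246 = 246
  Σ(broken) = 4198 kJ
Bonds formed (products):
  C–C: 2 × 340 = 680
  C–Cl: 1 × 322 = 322
  C–H: 7 × 409 = 2863
  H–Cl: 1 × 416 = 416
  Σ(formed) = 4281 kJ
ΔH = Σ(broken) − Σ(formed) = 4198 − 4281 = −83 kJ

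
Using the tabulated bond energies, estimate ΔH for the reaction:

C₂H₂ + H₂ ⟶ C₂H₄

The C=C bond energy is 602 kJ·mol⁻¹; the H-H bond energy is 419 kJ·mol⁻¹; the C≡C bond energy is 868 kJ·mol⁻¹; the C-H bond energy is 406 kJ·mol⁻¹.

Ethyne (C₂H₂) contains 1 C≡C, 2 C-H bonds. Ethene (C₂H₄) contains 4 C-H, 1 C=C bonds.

ΔH ≈ −127 kJ

Bonds broken (reactants):
  C≡C: 1 × 868 = 868
  C-H: 2 × 406 = 812
  H-H: 1 × 419 = 419
  Σ(broken) = 2099 kJ
Bonds formed (products):
  C-H: 4 × 406 = 1624
  C=C: 1 × 602 = 602
  Σ(formed) = 2226 kJ
ΔH = Σ(broken) − Σ(formed) = 2099 − 2226 = −127 kJ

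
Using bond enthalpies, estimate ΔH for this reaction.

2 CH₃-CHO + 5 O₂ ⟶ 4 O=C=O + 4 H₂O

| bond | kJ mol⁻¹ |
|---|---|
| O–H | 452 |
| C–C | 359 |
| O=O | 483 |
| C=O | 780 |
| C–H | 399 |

ΔH ≈ −1971 kJ

Bonds broken (reactants):
  C–C: 2 × 359 = 718
  C–H: 8 × 399 = 3192
  C=O: 2 × 780 = 1560
  O=O: 5 × 483 = 2415
  Σ(broken) = 7885 kJ
Bonds formed (products):
  C=O: 8 × 780 = 6240
  O–H: 8 × 452 = 3616
  Σ(formed) = 9856 kJ
ΔH = Σ(broken) − Σ(formed) = 7885 − 9856 = −1971 kJ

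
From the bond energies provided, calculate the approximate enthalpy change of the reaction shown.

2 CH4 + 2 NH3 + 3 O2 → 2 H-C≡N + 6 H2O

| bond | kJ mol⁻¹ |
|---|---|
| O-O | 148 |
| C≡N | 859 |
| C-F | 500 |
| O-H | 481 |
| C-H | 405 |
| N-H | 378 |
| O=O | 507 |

Bonds broken (reactants):
  C-H: 8 × 405 = 3240
  N-H: 6 × 378 = 2268
  O=O: 3 × 507 = 1521
  Σ(broken) = 7029 kJ
Bonds formed (products):
  C≡N: 2 × 859 = 1718
  C-H: 2 × 405 = 810
  O-H: 12 × 481 = 5772
  Σ(formed) = 8300 kJ
ΔH = Σ(broken) − Σ(formed) = 7029 − 8300 = −1271 kJ

ΔH ≈ −1271 kJ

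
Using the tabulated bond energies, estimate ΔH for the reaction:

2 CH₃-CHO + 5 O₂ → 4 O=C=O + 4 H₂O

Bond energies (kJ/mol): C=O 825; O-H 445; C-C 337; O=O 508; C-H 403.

ΔH ≈ −2072 kJ

Bonds broken (reactants):
  C-C: 2 × 337 = 674
  C-H: 8 × 403 = 3224
  C=O: 2 × 825 = 1650
  O=O: 5 × 508 = 2540
  Σ(broken) = 8088 kJ
Bonds formed (products):
  C=O: 8 × 825 = 6600
  O-H: 8 × 445 = 3560
  Σ(formed) = 10160 kJ
ΔH = Σ(broken) − Σ(formed) = 8088 − 10160 = −2072 kJ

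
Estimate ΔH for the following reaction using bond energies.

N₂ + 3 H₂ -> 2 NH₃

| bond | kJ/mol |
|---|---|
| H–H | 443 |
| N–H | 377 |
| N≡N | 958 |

ΔH ≈ +25 kJ

Bonds broken (reactants):
  H–H: 3 × 443 = 1329
  N≡N: 1 × 958 = 958
  Σ(broken) = 2287 kJ
Bonds formed (products):
  N–H: 6 × 377 = 2262
  Σ(formed) = 2262 kJ
ΔH = Σ(broken) − Σ(formed) = 2287 − 2262 = +25 kJ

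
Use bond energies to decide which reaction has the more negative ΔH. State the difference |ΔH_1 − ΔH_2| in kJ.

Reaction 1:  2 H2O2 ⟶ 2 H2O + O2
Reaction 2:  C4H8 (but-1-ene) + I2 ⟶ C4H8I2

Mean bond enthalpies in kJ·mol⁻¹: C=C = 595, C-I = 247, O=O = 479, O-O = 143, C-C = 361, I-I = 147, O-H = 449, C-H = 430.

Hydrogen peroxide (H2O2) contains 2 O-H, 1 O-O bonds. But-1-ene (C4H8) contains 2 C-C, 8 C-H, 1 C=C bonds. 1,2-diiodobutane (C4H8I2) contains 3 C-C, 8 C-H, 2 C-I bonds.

Reaction 1:
  Bonds broken (reactants):
    O-H: 4 × 449 = 1796
    O-O: 2 × 143 = 286
    Σ(broken) = 2082 kJ
  Bonds formed (products):
    O-H: 4 × 449 = 1796
    O=O: 1 × 479 = 479
    Σ(formed) = 2275 kJ
  ΔH_1 = 2082 − 2275 = −193 kJ
Reaction 2:
  Bonds broken (reactants):
    C-C: 2 × 361 = 722
    C-H: 8 × 430 = 3440
    C=C: 1 × 595 = 595
    I-I: 1 × 147 = 147
    Σ(broken) = 4904 kJ
  Bonds formed (products):
    C-C: 3 × 361 = 1083
    C-H: 8 × 430 = 3440
    C-I: 2 × 247 = 494
    Σ(formed) = 5017 kJ
  ΔH_2 = 4904 − 5017 = −113 kJ
ΔH_1 − ΔH_2 = −80 kJ, so reaction 1 has the more negative ΔH; |ΔH_1 − ΔH_2| = 80 kJ.

Reaction 1, by 80 kJ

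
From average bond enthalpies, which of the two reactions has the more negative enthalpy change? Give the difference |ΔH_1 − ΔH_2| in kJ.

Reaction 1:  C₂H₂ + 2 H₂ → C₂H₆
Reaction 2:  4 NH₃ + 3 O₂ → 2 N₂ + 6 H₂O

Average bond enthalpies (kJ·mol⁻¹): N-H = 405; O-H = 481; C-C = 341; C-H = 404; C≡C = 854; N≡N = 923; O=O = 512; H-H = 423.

Reaction 2, by 965 kJ

Reaction 1:
  Bonds broken (reactants):
    C≡C: 1 × 854 = 854
    C-H: 2 × 404 = 808
    H-H: 2 × 423 = 846
    Σ(broken) = 2508 kJ
  Bonds formed (products):
    C-C: 1 × 341 = 341
    C-H: 6 × 404 = 2424
    Σ(formed) = 2765 kJ
  ΔH_1 = 2508 − 2765 = −257 kJ
Reaction 2:
  Bonds broken (reactants):
    N-H: 12 × 405 = 4860
    O=O: 3 × 512 = 1536
    Σ(broken) = 6396 kJ
  Bonds formed (products):
    N≡N: 2 × 923 = 1846
    O-H: 12 × 481 = 5772
    Σ(formed) = 7618 kJ
  ΔH_2 = 6396 − 7618 = −1222 kJ
ΔH_1 − ΔH_2 = +965 kJ, so reaction 2 has the more negative ΔH; |ΔH_1 − ΔH_2| = 965 kJ.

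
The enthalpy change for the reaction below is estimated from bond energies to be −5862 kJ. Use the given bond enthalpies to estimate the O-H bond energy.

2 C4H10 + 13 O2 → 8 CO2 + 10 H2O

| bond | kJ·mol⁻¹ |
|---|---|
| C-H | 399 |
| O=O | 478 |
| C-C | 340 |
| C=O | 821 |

D(O-H) ≈ 448 kJ/mol

Let D be the O-H bond energy.
Σ(broken) = 6×340 + 20×399 + 13×478 = 16234
Σ(formed) = 16×821 + 20×D = 13136 + 20D
ΔH = Σ(broken) − Σ(formed) = (16234) − (13136 + 20D) = +3098 − 20D
Setting this equal to −5862 kJ gives 20D = 8960, so D = 448 kJ/mol.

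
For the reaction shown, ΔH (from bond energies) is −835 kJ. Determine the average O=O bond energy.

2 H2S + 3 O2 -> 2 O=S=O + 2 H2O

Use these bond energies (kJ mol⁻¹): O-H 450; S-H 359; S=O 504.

Let D be the O=O bond energy.
Σ(broken) = 3×D + 4×359 = 1436 + 3D
Σ(formed) = 4×450 + 4×504 = 3816
ΔH = Σ(broken) − Σ(formed) = (1436 + 3D) − (3816) = −2380 + 3D
Setting this equal to −835 kJ gives 3D = 1545, so D = 515 kJ/mol.

D(O=O) ≈ 515 kJ/mol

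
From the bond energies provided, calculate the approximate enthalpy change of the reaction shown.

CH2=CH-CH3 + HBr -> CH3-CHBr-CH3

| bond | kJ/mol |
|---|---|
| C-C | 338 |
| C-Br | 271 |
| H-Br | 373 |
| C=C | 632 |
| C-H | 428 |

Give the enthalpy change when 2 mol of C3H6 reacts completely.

ΔH = −64 kJ

Bonds broken (reactants):
  C-C: 1 × 338 = 338
  C-H: 6 × 428 = 2568
  C=C: 1 × 632 = 632
  H-Br: 1 × 373 = 373
  Σ(broken) = 3911 kJ
Bonds formed (products):
  C-Br: 1 × 271 = 271
  C-C: 2 × 338 = 676
  C-H: 7 × 428 = 2996
  Σ(formed) = 3943 kJ
ΔH = Σ(broken) − Σ(formed) = 3911 − 3943 = −32 kJ
For 2× the reaction as written: 2 × (−32) = −64 kJ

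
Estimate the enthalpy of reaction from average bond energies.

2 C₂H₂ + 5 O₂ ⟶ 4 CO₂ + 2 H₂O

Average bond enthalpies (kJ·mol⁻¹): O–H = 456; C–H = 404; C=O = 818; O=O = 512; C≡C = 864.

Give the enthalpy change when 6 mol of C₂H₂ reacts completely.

ΔH = −7392 kJ

Bonds broken (reactants):
  C≡C: 2 × 864 = 1728
  C–H: 4 × 404 = 1616
  O=O: 5 × 512 = 2560
  Σ(broken) = 5904 kJ
Bonds formed (products):
  C=O: 8 × 818 = 6544
  O–H: 4 × 456 = 1824
  Σ(formed) = 8368 kJ
ΔH = Σ(broken) − Σ(formed) = 5904 − 8368 = −2464 kJ
For 3× the reaction as written: 3 × (−2464) = −7392 kJ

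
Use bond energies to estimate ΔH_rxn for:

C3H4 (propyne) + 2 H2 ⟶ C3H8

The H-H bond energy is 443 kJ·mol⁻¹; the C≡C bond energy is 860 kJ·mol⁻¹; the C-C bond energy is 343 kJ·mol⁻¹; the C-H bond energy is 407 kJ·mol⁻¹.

Bonds broken (reactants):
  C≡C: 1 × 860 = 860
  C-C: 1 × 343 = 343
  C-H: 4 × 407 = 1628
  H-H: 2 × 443 = 886
  Σ(broken) = 3717 kJ
Bonds formed (products):
  C-C: 2 × 343 = 686
  C-H: 8 × 407 = 3256
  Σ(formed) = 3942 kJ
ΔH = Σ(broken) − Σ(formed) = 3717 − 3942 = −225 kJ

ΔH ≈ −225 kJ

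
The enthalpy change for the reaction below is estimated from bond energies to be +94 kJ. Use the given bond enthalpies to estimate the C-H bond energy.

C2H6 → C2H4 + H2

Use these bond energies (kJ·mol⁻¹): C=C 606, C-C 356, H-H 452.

Let D be the C-H bond energy.
Σ(broken) = 1×356 + 6×D = 356 + 6D
Σ(formed) = 4×D + 1×606 + 1×452 = 1058 + 4D
ΔH = Σ(broken) − Σ(formed) = (356 + 6D) − (1058 + 4D) = −702 + 2D
Setting this equal to +94 kJ gives 2D = 796, so D = 398 kJ/mol.

D(C-H) ≈ 398 kJ/mol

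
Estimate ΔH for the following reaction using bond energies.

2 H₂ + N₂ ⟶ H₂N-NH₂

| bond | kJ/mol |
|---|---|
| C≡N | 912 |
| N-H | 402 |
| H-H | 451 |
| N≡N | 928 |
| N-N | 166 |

Bonds broken (reactants):
  H-H: 2 × 451 = 902
  N≡N: 1 × 928 = 928
  Σ(broken) = 1830 kJ
Bonds formed (products):
  N-H: 4 × 402 = 1608
  N-N: 1 × 166 = 166
  Σ(formed) = 1774 kJ
ΔH = Σ(broken) − Σ(formed) = 1830 − 1774 = +56 kJ

ΔH ≈ +56 kJ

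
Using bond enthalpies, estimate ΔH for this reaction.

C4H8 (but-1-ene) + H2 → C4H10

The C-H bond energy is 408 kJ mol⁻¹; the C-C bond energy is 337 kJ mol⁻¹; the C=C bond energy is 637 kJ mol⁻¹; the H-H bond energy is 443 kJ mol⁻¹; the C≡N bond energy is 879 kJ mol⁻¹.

ΔH ≈ −73 kJ

Bonds broken (reactants):
  C-C: 2 × 337 = 674
  C-H: 8 × 408 = 3264
  C=C: 1 × 637 = 637
  H-H: 1 × 443 = 443
  Σ(broken) = 5018 kJ
Bonds formed (products):
  C-C: 3 × 337 = 1011
  C-H: 10 × 408 = 4080
  Σ(formed) = 5091 kJ
ΔH = Σ(broken) − Σ(formed) = 5018 − 5091 = −73 kJ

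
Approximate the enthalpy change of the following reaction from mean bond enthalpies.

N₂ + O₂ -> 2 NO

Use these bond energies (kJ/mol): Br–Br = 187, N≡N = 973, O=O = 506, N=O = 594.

ΔH ≈ +291 kJ

Bonds broken (reactants):
  N≡N: 1 × 973 = 973
  O=O: 1 × 506 = 506
  Σ(broken) = 1479 kJ
Bonds formed (products):
  N=O: 2 × 594 = 1188
  Σ(formed) = 1188 kJ
ΔH = Σ(broken) − Σ(formed) = 1479 − 1188 = +291 kJ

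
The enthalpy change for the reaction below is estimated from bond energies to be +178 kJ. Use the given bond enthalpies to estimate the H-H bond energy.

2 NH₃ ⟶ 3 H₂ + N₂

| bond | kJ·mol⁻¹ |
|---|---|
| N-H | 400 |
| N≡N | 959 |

Let D be the H-H bond energy.
Σ(broken) = 6×400 = 2400
Σ(formed) = 3×D + 1×959 = 959 + 3D
ΔH = Σ(broken) − Σ(formed) = (2400) − (959 + 3D) = +1441 − 3D
Setting this equal to +178 kJ gives 3D = 1263, so D = 421 kJ/mol.

D(H-H) ≈ 421 kJ/mol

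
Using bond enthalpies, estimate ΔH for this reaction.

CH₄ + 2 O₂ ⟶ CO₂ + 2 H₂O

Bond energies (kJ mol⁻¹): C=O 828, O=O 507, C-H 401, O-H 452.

Bonds broken (reactants):
  C-H: 4 × 401 = 1604
  O=O: 2 × 507 = 1014
  Σ(broken) = 2618 kJ
Bonds formed (products):
  C=O: 2 × 828 = 1656
  O-H: 4 × 452 = 1808
  Σ(formed) = 3464 kJ
ΔH = Σ(broken) − Σ(formed) = 2618 − 3464 = −846 kJ

ΔH ≈ −846 kJ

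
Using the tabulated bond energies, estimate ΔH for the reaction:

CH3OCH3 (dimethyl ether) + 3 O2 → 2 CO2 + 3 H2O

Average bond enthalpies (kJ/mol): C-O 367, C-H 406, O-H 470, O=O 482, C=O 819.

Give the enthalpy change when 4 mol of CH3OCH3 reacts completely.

Bonds broken (reactants):
  C-H: 6 × 406 = 2436
  C-O: 2 × 367 = 734
  O=O: 3 × 482 = 1446
  Σ(broken) = 4616 kJ
Bonds formed (products):
  C=O: 4 × 819 = 3276
  O-H: 6 × 470 = 2820
  Σ(formed) = 6096 kJ
ΔH = Σ(broken) − Σ(formed) = 4616 − 6096 = −1480 kJ
For 4× the reaction as written: 4 × (−1480) = −5920 kJ

ΔH = −5920 kJ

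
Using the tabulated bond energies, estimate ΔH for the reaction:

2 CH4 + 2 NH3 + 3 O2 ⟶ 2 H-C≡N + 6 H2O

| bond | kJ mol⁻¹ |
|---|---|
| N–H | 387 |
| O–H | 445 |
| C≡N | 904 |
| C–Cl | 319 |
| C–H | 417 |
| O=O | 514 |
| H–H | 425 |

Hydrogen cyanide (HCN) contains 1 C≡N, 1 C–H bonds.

ΔH ≈ −782 kJ

Bonds broken (reactants):
  C–H: 8 × 417 = 3336
  N–H: 6 × 387 = 2322
  O=O: 3 × 514 = 1542
  Σ(broken) = 7200 kJ
Bonds formed (products):
  C≡N: 2 × 904 = 1808
  C–H: 2 × 417 = 834
  O–H: 12 × 445 = 5340
  Σ(formed) = 7982 kJ
ΔH = Σ(broken) − Σ(formed) = 7200 − 7982 = −782 kJ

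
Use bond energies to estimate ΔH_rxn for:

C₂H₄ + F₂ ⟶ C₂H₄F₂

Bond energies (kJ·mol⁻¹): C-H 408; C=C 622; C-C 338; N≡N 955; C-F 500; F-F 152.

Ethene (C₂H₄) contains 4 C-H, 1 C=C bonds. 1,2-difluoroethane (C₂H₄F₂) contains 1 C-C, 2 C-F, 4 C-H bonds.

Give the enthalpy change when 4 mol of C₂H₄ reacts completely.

ΔH = −2256 kJ

Bonds broken (reactants):
  C-H: 4 × 408 = 1632
  C=C: 1 × 622 = 622
  F-F: 1 × 152 = 152
  Σ(broken) = 2406 kJ
Bonds formed (products):
  C-C: 1 × 338 = 338
  C-F: 2 × 500 = 1000
  C-H: 4 × 408 = 1632
  Σ(formed) = 2970 kJ
ΔH = Σ(broken) − Σ(formed) = 2406 − 2970 = −564 kJ
For 4× the reaction as written: 4 × (−564) = −2256 kJ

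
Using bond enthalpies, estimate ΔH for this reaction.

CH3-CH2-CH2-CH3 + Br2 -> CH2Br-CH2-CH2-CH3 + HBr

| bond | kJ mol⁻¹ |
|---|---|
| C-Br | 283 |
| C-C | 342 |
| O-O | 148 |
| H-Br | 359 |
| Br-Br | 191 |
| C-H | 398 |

ΔH ≈ −53 kJ

Bonds broken (reactants):
  Br-Br: 1 × 191 = 191
  C-C: 3 × 342 = 1026
  C-H: 10 × 398 = 3980
  Σ(broken) = 5197 kJ
Bonds formed (products):
  C-Br: 1 × 283 = 283
  C-C: 3 × 342 = 1026
  C-H: 9 × 398 = 3582
  H-Br: 1 × 359 = 359
  Σ(formed) = 5250 kJ
ΔH = Σ(broken) − Σ(formed) = 5197 − 5250 = −53 kJ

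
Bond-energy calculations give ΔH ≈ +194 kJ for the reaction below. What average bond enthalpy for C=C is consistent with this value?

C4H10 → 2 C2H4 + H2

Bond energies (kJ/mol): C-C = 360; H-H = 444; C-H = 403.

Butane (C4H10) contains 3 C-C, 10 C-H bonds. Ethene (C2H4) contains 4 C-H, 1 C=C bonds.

Let D be the C=C bond energy.
Σ(broken) = 3×360 + 10×403 = 5110
Σ(formed) = 8×403 + 2×D + 1×444 = 3668 + 2D
ΔH = Σ(broken) − Σ(formed) = (5110) − (3668 + 2D) = +1442 − 2D
Setting this equal to +194 kJ gives 2D = 1248, so D = 624 kJ/mol.

D(C=C) ≈ 624 kJ/mol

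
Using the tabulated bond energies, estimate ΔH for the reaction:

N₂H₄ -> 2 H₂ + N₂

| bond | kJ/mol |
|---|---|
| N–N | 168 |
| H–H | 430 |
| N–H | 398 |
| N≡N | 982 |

ΔH ≈ −82 kJ

Bonds broken (reactants):
  N–H: 4 × 398 = 1592
  N–N: 1 × 168 = 168
  Σ(broken) = 1760 kJ
Bonds formed (products):
  H–H: 2 × 430 = 860
  N≡N: 1 × 982 = 982
  Σ(formed) = 1842 kJ
ΔH = Σ(broken) − Σ(formed) = 1760 − 1842 = −82 kJ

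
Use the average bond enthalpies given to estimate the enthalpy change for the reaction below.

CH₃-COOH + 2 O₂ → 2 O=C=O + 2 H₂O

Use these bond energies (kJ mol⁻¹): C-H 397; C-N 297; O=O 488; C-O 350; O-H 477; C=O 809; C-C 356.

ΔH ≈ −985 kJ

Bonds broken (reactants):
  C-C: 1 × 356 = 356
  C-H: 3 × 397 = 1191
  C-O: 1 × 350 = 350
  C=O: 1 × 809 = 809
  O-H: 1 × 477 = 477
  O=O: 2 × 488 = 976
  Σ(broken) = 4159 kJ
Bonds formed (products):
  C=O: 4 × 809 = 3236
  O-H: 4 × 477 = 1908
  Σ(formed) = 5144 kJ
ΔH = Σ(broken) − Σ(formed) = 4159 − 5144 = −985 kJ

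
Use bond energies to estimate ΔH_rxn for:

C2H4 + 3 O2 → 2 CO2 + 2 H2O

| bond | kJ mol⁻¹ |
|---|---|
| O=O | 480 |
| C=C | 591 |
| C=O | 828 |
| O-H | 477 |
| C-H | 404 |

Bonds broken (reactants):
  C-H: 4 × 404 = 1616
  C=C: 1 × 591 = 591
  O=O: 3 × 480 = 1440
  Σ(broken) = 3647 kJ
Bonds formed (products):
  C=O: 4 × 828 = 3312
  O-H: 4 × 477 = 1908
  Σ(formed) = 5220 kJ
ΔH = Σ(broken) − Σ(formed) = 3647 − 5220 = −1573 kJ

ΔH ≈ −1573 kJ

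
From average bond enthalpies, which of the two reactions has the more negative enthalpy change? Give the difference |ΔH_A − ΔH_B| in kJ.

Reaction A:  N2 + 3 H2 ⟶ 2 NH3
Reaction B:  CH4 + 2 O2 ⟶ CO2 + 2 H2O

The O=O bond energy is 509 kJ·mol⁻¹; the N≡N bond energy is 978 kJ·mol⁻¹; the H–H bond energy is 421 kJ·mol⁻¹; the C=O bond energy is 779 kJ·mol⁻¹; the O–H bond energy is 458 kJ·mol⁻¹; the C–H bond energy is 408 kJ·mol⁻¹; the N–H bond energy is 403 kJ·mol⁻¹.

Reaction A:
  Bonds broken (reactants):
    H–H: 3 × 421 = 1263
    N≡N: 1 × 978 = 978
    Σ(broken) = 2241 kJ
  Bonds formed (products):
    N–H: 6 × 403 = 2418
    Σ(formed) = 2418 kJ
  ΔH_A = 2241 − 2418 = −177 kJ
Reaction B:
  Bonds broken (reactants):
    C–H: 4 × 408 = 1632
    O=O: 2 × 509 = 1018
    Σ(broken) = 2650 kJ
  Bonds formed (products):
    C=O: 2 × 779 = 1558
    O–H: 4 × 458 = 1832
    Σ(formed) = 3390 kJ
  ΔH_B = 2650 − 3390 = −740 kJ
ΔH_A − ΔH_B = +563 kJ, so reaction B has the more negative ΔH; |ΔH_A − ΔH_B| = 563 kJ.

Reaction B, by 563 kJ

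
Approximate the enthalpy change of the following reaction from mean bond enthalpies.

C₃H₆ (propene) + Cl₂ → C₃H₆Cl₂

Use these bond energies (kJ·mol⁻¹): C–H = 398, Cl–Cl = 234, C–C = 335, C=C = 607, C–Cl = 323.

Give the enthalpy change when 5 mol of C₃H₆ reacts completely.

ΔH = −700 kJ

Bonds broken (reactants):
  C–C: 1 × 335 = 335
  C–H: 6 × 398 = 2388
  C=C: 1 × 607 = 607
  Cl–Cl: 1 × 234 = 234
  Σ(broken) = 3564 kJ
Bonds formed (products):
  C–C: 2 × 335 = 670
  C–Cl: 2 × 323 = 646
  C–H: 6 × 398 = 2388
  Σ(formed) = 3704 kJ
ΔH = Σ(broken) − Σ(formed) = 3564 − 3704 = −140 kJ
For 5× the reaction as written: 5 × (−140) = −700 kJ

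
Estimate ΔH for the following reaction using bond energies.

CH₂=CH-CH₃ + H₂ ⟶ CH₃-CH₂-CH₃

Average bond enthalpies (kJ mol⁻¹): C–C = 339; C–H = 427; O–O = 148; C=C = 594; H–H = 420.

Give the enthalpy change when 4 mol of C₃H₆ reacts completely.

ΔH = −716 kJ

Bonds broken (reactants):
  C–C: 1 × 339 = 339
  C–H: 6 × 427 = 2562
  C=C: 1 × 594 = 594
  H–H: 1 × 420 = 420
  Σ(broken) = 3915 kJ
Bonds formed (products):
  C–C: 2 × 339 = 678
  C–H: 8 × 427 = 3416
  Σ(formed) = 4094 kJ
ΔH = Σ(broken) − Σ(formed) = 3915 − 4094 = −179 kJ
For 4× the reaction as written: 4 × (−179) = −716 kJ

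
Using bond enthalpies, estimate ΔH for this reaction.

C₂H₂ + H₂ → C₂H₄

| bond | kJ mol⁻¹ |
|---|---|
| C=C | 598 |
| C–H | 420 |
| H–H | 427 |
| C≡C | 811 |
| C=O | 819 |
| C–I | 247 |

Bonds broken (reactants):
  C≡C: 1 × 811 = 811
  C–H: 2 × 420 = 840
  H–H: 1 × 427 = 427
  Σ(broken) = 2078 kJ
Bonds formed (products):
  C–H: 4 × 420 = 1680
  C=C: 1 × 598 = 598
  Σ(formed) = 2278 kJ
ΔH = Σ(broken) − Σ(formed) = 2078 − 2278 = −200 kJ

ΔH ≈ −200 kJ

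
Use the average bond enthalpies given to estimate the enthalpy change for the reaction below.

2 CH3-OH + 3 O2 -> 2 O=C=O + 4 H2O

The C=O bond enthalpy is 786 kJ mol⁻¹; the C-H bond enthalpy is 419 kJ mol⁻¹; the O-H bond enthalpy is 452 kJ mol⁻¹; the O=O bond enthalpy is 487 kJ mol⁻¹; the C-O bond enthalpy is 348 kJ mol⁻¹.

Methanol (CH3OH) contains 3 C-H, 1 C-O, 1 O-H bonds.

ΔH ≈ −1185 kJ

Bonds broken (reactants):
  C-H: 6 × 419 = 2514
  C-O: 2 × 348 = 696
  O-H: 2 × 452 = 904
  O=O: 3 × 487 = 1461
  Σ(broken) = 5575 kJ
Bonds formed (products):
  C=O: 4 × 786 = 3144
  O-H: 8 × 452 = 3616
  Σ(formed) = 6760 kJ
ΔH = Σ(broken) − Σ(formed) = 5575 − 6760 = −1185 kJ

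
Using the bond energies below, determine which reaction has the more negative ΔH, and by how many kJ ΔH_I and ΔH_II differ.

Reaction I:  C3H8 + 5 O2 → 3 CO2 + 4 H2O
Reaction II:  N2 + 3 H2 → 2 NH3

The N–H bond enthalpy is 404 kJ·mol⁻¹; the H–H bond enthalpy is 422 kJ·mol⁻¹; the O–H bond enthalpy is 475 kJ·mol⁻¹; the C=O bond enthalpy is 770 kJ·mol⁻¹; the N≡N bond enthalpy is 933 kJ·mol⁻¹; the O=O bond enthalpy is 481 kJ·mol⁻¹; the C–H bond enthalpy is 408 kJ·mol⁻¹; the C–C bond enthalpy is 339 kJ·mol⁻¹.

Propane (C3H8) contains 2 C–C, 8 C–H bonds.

Reaction I:
  Bonds broken (reactants):
    C–C: 2 × 339 = 678
    C–H: 8 × 408 = 3264
    O=O: 5 × 481 = 2405
    Σ(broken) = 6347 kJ
  Bonds formed (products):
    C=O: 6 × 770 = 4620
    O–H: 8 × 475 = 3800
    Σ(formed) = 8420 kJ
  ΔH_I = 6347 − 8420 = −2073 kJ
Reaction II:
  Bonds broken (reactants):
    H–H: 3 × 422 = 1266
    N≡N: 1 × 933 = 933
    Σ(broken) = 2199 kJ
  Bonds formed (products):
    N–H: 6 × 404 = 2424
    Σ(formed) = 2424 kJ
  ΔH_II = 2199 − 2424 = −225 kJ
ΔH_I − ΔH_II = −1848 kJ, so reaction I has the more negative ΔH; |ΔH_I − ΔH_II| = 1848 kJ.

Reaction I, by 1848 kJ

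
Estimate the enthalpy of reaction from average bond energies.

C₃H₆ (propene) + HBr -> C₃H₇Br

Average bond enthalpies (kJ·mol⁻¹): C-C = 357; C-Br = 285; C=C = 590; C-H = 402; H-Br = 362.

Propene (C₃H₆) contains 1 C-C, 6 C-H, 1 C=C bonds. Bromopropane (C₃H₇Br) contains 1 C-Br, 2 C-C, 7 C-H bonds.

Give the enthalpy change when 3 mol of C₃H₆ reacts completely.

Bonds broken (reactants):
  C-C: 1 × 357 = 357
  C-H: 6 × 402 = 2412
  C=C: 1 × 590 = 590
  H-Br: 1 × 362 = 362
  Σ(broken) = 3721 kJ
Bonds formed (products):
  C-Br: 1 × 285 = 285
  C-C: 2 × 357 = 714
  C-H: 7 × 402 = 2814
  Σ(formed) = 3813 kJ
ΔH = Σ(broken) − Σ(formed) = 3721 − 3813 = −92 kJ
For 3× the reaction as written: 3 × (−92) = −276 kJ

ΔH = −276 kJ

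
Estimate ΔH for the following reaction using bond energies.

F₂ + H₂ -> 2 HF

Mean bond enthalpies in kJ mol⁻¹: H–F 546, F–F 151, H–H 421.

ΔH ≈ −520 kJ

Bonds broken (reactants):
  F–F: 1 × 151 = 151
  H–H: 1 × 421 = 421
  Σ(broken) = 572 kJ
Bonds formed (products):
  H–F: 2 × 546 = 1092
  Σ(formed) = 1092 kJ
ΔH = Σ(broken) − Σ(formed) = 572 − 1092 = −520 kJ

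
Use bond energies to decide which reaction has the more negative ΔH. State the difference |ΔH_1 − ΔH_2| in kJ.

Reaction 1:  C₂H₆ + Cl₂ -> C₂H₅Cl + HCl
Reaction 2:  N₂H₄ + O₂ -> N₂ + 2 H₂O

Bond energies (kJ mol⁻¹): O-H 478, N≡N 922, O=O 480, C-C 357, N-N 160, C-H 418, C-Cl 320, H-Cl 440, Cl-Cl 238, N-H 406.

Reaction 1:
  Bonds broken (reactants):
    C-C: 1 × 357 = 357
    C-H: 6 × 418 = 2508
    Cl-Cl: 1 × 238 = 238
    Σ(broken) = 3103 kJ
  Bonds formed (products):
    C-C: 1 × 357 = 357
    C-Cl: 1 × 320 = 320
    C-H: 5 × 418 = 2090
    H-Cl: 1 × 440 = 440
    Σ(formed) = 3207 kJ
  ΔH_1 = 3103 − 3207 = −104 kJ
Reaction 2:
  Bonds broken (reactants):
    N-H: 4 × 406 = 1624
    N-N: 1 × 160 = 160
    O=O: 1 × 480 = 480
    Σ(broken) = 2264 kJ
  Bonds formed (products):
    N≡N: 1 × 922 = 922
    O-H: 4 × 478 = 1912
    Σ(formed) = 2834 kJ
  ΔH_2 = 2264 − 2834 = −570 kJ
ΔH_1 − ΔH_2 = +466 kJ, so reaction 2 has the more negative ΔH; |ΔH_1 − ΔH_2| = 466 kJ.

Reaction 2, by 466 kJ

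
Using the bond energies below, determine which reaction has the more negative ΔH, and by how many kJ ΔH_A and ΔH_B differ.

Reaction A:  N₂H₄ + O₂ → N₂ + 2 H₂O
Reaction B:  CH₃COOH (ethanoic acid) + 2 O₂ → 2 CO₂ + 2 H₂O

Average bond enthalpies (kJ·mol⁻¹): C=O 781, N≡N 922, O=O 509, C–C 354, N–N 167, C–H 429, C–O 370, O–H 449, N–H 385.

Reaction B, by 159 kJ

Reaction A:
  Bonds broken (reactants):
    N–H: 4 × 385 = 1540
    N–N: 1 × 167 = 167
    O=O: 1 × 509 = 509
    Σ(broken) = 2216 kJ
  Bonds formed (products):
    N≡N: 1 × 922 = 922
    O–H: 4 × 449 = 1796
    Σ(formed) = 2718 kJ
  ΔH_A = 2216 − 2718 = −502 kJ
Reaction B:
  Bonds broken (reactants):
    C–C: 1 × 354 = 354
    C–H: 3 × 429 = 1287
    C–O: 1 × 370 = 370
    C=O: 1 × 781 = 781
    O–H: 1 × 449 = 449
    O=O: 2 × 509 = 1018
    Σ(broken) = 4259 kJ
  Bonds formed (products):
    C=O: 4 × 781 = 3124
    O–H: 4 × 449 = 1796
    Σ(formed) = 4920 kJ
  ΔH_B = 4259 − 4920 = −661 kJ
ΔH_A − ΔH_B = +159 kJ, so reaction B has the more negative ΔH; |ΔH_A − ΔH_B| = 159 kJ.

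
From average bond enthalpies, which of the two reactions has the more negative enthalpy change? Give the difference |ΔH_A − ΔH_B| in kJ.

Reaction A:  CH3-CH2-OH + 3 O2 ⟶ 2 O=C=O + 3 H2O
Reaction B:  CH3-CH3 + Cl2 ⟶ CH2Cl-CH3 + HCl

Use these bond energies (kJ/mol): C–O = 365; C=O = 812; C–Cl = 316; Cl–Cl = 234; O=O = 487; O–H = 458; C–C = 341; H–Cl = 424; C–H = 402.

Reaction A, by 1257 kJ

Reaction A:
  Bonds broken (reactants):
    C–C: 1 × 341 = 341
    C–H: 5 × 402 = 2010
    C–O: 1 × 365 = 365
    O–H: 1 × 458 = 458
    O=O: 3 × 487 = 1461
    Σ(broken) = 4635 kJ
  Bonds formed (products):
    C=O: 4 × 812 = 3248
    O–H: 6 × 458 = 2748
    Σ(formed) = 5996 kJ
  ΔH_A = 4635 − 5996 = −1361 kJ
Reaction B:
  Bonds broken (reactants):
    C–C: 1 × 341 = 341
    C–H: 6 × 402 = 2412
    Cl–Cl: 1 × 234 = 234
    Σ(broken) = 2987 kJ
  Bonds formed (products):
    C–C: 1 × 341 = 341
    C–Cl: 1 × 316 = 316
    C–H: 5 × 402 = 2010
    H–Cl: 1 × 424 = 424
    Σ(formed) = 3091 kJ
  ΔH_B = 2987 − 3091 = −104 kJ
ΔH_A − ΔH_B = −1257 kJ, so reaction A has the more negative ΔH; |ΔH_A − ΔH_B| = 1257 kJ.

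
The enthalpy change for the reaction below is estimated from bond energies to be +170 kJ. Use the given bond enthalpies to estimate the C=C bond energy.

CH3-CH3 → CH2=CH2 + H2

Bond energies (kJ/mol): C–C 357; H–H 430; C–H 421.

Let D be the C=C bond energy.
Σ(broken) = 1×357 + 6×421 = 2883
Σ(formed) = 4×421 + 1×D + 1×430 = 2114 + D
ΔH = Σ(broken) − Σ(formed) = (2883) − (2114 + D) = +769 − D
Setting this equal to +170 kJ gives D = 599 kJ/mol.

D(C=C) ≈ 599 kJ/mol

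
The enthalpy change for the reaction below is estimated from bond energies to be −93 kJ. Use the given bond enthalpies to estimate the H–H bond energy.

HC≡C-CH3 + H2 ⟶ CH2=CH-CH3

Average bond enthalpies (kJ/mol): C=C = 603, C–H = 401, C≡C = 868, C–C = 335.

Let D be the H–H bond energy.
Σ(broken) = 1×868 + 1×335 + 4×401 + 1×D = 2807 + D
Σ(formed) = 1×335 + 6×401 + 1×603 = 3344
ΔH = Σ(broken) − Σ(formed) = (2807 + D) − (3344) = −537 + D
Setting this equal to −93 kJ gives D = 444 kJ/mol.

D(H–H) ≈ 444 kJ/mol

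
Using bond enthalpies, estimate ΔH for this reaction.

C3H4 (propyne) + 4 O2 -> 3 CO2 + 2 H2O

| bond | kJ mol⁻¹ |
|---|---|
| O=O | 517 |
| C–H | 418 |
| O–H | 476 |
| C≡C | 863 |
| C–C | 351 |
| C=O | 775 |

ΔH ≈ −1600 kJ

Bonds broken (reactants):
  C≡C: 1 × 863 = 863
  C–C: 1 × 351 = 351
  C–H: 4 × 418 = 1672
  O=O: 4 × 517 = 2068
  Σ(broken) = 4954 kJ
Bonds formed (products):
  C=O: 6 × 775 = 4650
  O–H: 4 × 476 = 1904
  Σ(formed) = 6554 kJ
ΔH = Σ(broken) − Σ(formed) = 4954 − 6554 = −1600 kJ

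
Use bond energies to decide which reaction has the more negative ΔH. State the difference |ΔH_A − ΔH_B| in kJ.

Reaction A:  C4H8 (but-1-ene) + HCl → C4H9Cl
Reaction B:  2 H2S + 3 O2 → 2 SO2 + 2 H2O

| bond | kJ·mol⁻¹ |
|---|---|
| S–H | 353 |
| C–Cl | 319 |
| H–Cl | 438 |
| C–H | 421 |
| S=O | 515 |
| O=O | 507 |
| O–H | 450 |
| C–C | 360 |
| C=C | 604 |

Reaction B, by 869 kJ

Reaction A:
  Bonds broken (reactants):
    C–C: 2 × 360 = 720
    C–H: 8 × 421 = 3368
    C=C: 1 × 604 = 604
    H–Cl: 1 × 438 = 438
    Σ(broken) = 5130 kJ
  Bonds formed (products):
    C–C: 3 × 360 = 1080
    C–Cl: 1 × 319 = 319
    C–H: 9 × 421 = 3789
    Σ(formed) = 5188 kJ
  ΔH_A = 5130 − 5188 = −58 kJ
Reaction B:
  Bonds broken (reactants):
    O=O: 3 × 507 = 1521
    S–H: 4 × 353 = 1412
    Σ(broken) = 2933 kJ
  Bonds formed (products):
    O–H: 4 × 450 = 1800
    S=O: 4 × 515 = 2060
    Σ(formed) = 3860 kJ
  ΔH_B = 2933 − 3860 = −927 kJ
ΔH_A − ΔH_B = +869 kJ, so reaction B has the more negative ΔH; |ΔH_A − ΔH_B| = 869 kJ.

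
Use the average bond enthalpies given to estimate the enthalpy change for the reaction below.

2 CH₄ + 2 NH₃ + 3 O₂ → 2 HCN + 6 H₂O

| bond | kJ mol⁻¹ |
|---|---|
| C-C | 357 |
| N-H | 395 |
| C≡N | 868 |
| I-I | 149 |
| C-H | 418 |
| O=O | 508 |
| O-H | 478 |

ΔH ≈ −1070 kJ

Bonds broken (reactants):
  C-H: 8 × 418 = 3344
  N-H: 6 × 395 = 2370
  O=O: 3 × 508 = 1524
  Σ(broken) = 7238 kJ
Bonds formed (products):
  C≡N: 2 × 868 = 1736
  C-H: 2 × 418 = 836
  O-H: 12 × 478 = 5736
  Σ(formed) = 8308 kJ
ΔH = Σ(broken) − Σ(formed) = 7238 − 8308 = −1070 kJ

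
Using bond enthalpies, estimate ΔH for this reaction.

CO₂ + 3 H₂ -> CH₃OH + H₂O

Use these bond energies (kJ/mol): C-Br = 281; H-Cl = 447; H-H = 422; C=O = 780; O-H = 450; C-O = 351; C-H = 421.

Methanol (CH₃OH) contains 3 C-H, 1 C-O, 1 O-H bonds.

ΔH ≈ −138 kJ

Bonds broken (reactants):
  C=O: 2 × 780 = 1560
  H-H: 3 × 422 = 1266
  Σ(broken) = 2826 kJ
Bonds formed (products):
  C-H: 3 × 421 = 1263
  C-O: 1 × 351 = 351
  O-H: 3 × 450 = 1350
  Σ(formed) = 2964 kJ
ΔH = Σ(broken) − Σ(formed) = 2826 − 2964 = −138 kJ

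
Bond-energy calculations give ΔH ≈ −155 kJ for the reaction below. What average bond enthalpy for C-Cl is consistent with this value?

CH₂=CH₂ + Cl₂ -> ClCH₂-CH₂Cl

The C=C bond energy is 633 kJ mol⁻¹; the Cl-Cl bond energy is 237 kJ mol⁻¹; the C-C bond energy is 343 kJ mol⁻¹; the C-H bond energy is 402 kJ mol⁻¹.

D(C-Cl) ≈ 341 kJ/mol

Let D be the C-Cl bond energy.
Σ(broken) = 4×402 + 1×633 + 1×237 = 2478
Σ(formed) = 1×343 + 2×D + 4×402 = 1951 + 2D
ΔH = Σ(broken) − Σ(formed) = (2478) − (1951 + 2D) = +527 − 2D
Setting this equal to −155 kJ gives 2D = 682, so D = 341 kJ/mol.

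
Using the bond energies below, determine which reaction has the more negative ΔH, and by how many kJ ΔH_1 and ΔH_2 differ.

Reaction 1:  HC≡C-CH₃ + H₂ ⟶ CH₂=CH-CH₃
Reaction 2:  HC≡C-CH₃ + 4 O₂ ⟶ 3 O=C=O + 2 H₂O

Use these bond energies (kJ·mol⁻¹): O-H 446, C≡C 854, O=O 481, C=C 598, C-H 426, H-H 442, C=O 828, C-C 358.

Reaction 2, by 1758 kJ

Reaction 1:
  Bonds broken (reactants):
    C≡C: 1 × 854 = 854
    C-C: 1 × 358 = 358
    C-H: 4 × 426 = 1704
    H-H: 1 × 442 = 442
    Σ(broken) = 3358 kJ
  Bonds formed (products):
    C-C: 1 × 358 = 358
    C-H: 6 × 426 = 2556
    C=C: 1 × 598 = 598
    Σ(formed) = 3512 kJ
  ΔH_1 = 3358 − 3512 = −154 kJ
Reaction 2:
  Bonds broken (reactants):
    C≡C: 1 × 854 = 854
    C-C: 1 × 358 = 358
    C-H: 4 × 426 = 1704
    O=O: 4 × 481 = 1924
    Σ(broken) = 4840 kJ
  Bonds formed (products):
    C=O: 6 × 828 = 4968
    O-H: 4 × 446 = 1784
    Σ(formed) = 6752 kJ
  ΔH_2 = 4840 − 6752 = −1912 kJ
ΔH_1 − ΔH_2 = +1758 kJ, so reaction 2 has the more negative ΔH; |ΔH_1 − ΔH_2| = 1758 kJ.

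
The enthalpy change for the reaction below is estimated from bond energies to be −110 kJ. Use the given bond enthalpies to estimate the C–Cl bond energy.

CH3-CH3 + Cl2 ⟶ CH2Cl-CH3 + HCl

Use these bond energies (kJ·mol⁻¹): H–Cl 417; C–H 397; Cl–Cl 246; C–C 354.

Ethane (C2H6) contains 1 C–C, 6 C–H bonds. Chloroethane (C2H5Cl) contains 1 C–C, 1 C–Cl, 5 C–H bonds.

Let D be the C–Cl bond energy.
Σ(broken) = 1×354 + 6×397 + 1×246 = 2982
Σ(formed) = 1×354 + 1×D + 5×397 + 1×417 = 2756 + D
ΔH = Σ(broken) − Σ(formed) = (2982) − (2756 + D) = +226 − D
Setting this equal to −110 kJ gives D = 336 kJ/mol.

D(C–Cl) ≈ 336 kJ/mol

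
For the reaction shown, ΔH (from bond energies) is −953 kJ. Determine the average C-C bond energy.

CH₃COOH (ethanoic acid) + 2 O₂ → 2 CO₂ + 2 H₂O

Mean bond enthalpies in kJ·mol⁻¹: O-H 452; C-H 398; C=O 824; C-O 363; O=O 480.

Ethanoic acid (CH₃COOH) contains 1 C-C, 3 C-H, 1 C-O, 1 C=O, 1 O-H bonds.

D(C-C) ≈ 358 kJ/mol

Let D be the C-C bond energy.
Σ(broken) = 1×D + 3×398 + 1×363 + 1×824 + 1×452 + 2×480 = 3793 + D
Σ(formed) = 4×824 + 4×452 = 5104
ΔH = Σ(broken) − Σ(formed) = (3793 + D) − (5104) = −1311 + D
Setting this equal to −953 kJ gives D = 358 kJ/mol.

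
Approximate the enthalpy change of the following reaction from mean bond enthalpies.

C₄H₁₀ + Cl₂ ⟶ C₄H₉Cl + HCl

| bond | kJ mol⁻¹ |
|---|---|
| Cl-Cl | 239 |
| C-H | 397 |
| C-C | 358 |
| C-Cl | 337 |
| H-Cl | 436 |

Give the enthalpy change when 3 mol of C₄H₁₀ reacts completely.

ΔH = −411 kJ

Bonds broken (reactants):
  C-C: 3 × 358 = 1074
  C-H: 10 × 397 = 3970
  Cl-Cl: 1 × 239 = 239
  Σ(broken) = 5283 kJ
Bonds formed (products):
  C-C: 3 × 358 = 1074
  C-Cl: 1 × 337 = 337
  C-H: 9 × 397 = 3573
  H-Cl: 1 × 436 = 436
  Σ(formed) = 5420 kJ
ΔH = Σ(broken) − Σ(formed) = 5283 − 5420 = −137 kJ
For 3× the reaction as written: 3 × (−137) = −411 kJ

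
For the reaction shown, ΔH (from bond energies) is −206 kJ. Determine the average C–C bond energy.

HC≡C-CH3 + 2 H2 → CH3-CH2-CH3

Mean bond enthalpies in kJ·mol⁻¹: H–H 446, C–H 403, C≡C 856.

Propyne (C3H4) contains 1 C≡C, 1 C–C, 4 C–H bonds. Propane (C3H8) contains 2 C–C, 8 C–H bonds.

D(C–C) ≈ 342 kJ/mol

Let D be the C–C bond energy.
Σ(broken) = 1×856 + 1×D + 4×403 + 2×446 = 3360 + D
Σ(formed) = 2×D + 8×403 = 3224 + 2D
ΔH = Σ(broken) − Σ(formed) = (3360 + D) − (3224 + 2D) = +136 − D
Setting this equal to −206 kJ gives D = 342 kJ/mol.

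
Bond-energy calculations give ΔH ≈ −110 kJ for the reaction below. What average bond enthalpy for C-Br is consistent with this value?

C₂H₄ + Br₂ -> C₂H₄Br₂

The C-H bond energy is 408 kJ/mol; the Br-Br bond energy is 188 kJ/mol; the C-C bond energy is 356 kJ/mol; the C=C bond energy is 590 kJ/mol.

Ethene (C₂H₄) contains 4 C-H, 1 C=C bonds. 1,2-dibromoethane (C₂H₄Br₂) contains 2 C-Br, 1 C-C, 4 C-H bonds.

Let D be the C-Br bond energy.
Σ(broken) = 1×188 + 4×408 + 1×590 = 2410
Σ(formed) = 2×D + 1×356 + 4×408 = 1988 + 2D
ΔH = Σ(broken) − Σ(formed) = (2410) − (1988 + 2D) = +422 − 2D
Setting this equal to −110 kJ gives 2D = 532, so D = 266 kJ/mol.

D(C-Br) ≈ 266 kJ/mol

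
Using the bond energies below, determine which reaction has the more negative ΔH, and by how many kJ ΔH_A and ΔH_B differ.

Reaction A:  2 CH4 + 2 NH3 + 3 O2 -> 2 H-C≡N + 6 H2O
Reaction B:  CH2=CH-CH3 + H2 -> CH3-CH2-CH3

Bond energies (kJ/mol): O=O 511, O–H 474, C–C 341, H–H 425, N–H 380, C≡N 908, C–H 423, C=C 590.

Reaction A:
  Bonds broken (reactants):
    C–H: 8 × 423 = 3384
    N–H: 6 × 380 = 2280
    O=O: 3 × 511 = 1533
    Σ(broken) = 7197 kJ
  Bonds formed (products):
    C≡N: 2 × 908 = 1816
    C–H: 2 × 423 = 846
    O–H: 12 × 474 = 5688
    Σ(formed) = 8350 kJ
  ΔH_A = 7197 − 8350 = −1153 kJ
Reaction B:
  Bonds broken (reactants):
    C–C: 1 × 341 = 341
    C–H: 6 × 423 = 2538
    C=C: 1 × 590 = 590
    H–H: 1 × 425 = 425
    Σ(broken) = 3894 kJ
  Bonds formed (products):
    C–C: 2 × 341 = 682
    C–H: 8 × 423 = 3384
    Σ(formed) = 4066 kJ
  ΔH_B = 3894 − 4066 = −172 kJ
ΔH_A − ΔH_B = −981 kJ, so reaction A has the more negative ΔH; |ΔH_A − ΔH_B| = 981 kJ.

Reaction A, by 981 kJ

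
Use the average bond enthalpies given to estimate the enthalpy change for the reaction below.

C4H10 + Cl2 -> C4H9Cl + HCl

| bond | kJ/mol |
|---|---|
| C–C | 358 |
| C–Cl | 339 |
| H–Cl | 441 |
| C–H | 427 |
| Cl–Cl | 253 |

Bonds broken (reactants):
  C–C: 3 × 358 = 1074
  C–H: 10 × 427 = 4270
  Cl–Cl: 1 × 253 = 253
  Σ(broken) = 5597 kJ
Bonds formed (products):
  C–C: 3 × 358 = 1074
  C–Cl: 1 × 339 = 339
  C–H: 9 × 427 = 3843
  H–Cl: 1 × 441 = 441
  Σ(formed) = 5697 kJ
ΔH = Σ(broken) − Σ(formed) = 5597 − 5697 = −100 kJ

ΔH ≈ −100 kJ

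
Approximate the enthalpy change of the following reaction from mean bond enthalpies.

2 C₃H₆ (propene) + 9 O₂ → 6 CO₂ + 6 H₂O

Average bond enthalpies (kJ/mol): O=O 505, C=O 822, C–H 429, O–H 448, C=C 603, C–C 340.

Bonds broken (reactants):
  C–C: 2 × 340 = 680
  C–H: 12 × 429 = 5148
  C=C: 2 × 603 = 1206
  O=O: 9 × 505 = 4545
  Σ(broken) = 11579 kJ
Bonds formed (products):
  C=O: 12 × 822 = 9864
  O–H: 12 × 448 = 5376
  Σ(formed) = 15240 kJ
ΔH = Σ(broken) − Σ(formed) = 11579 − 15240 = −3661 kJ

ΔH ≈ −3661 kJ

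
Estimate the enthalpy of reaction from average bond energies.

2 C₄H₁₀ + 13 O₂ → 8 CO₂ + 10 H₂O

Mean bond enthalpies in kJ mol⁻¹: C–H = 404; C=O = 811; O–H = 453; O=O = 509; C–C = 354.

Bonds broken (reactants):
  C–C: 6 × 354 = 2124
  C–H: 20 × 404 = 8080
  O=O: 13 × 509 = 6617
  Σ(broken) = 16821 kJ
Bonds formed (products):
  C=O: 16 × 811 = 12976
  O–H: 20 × 453 = 9060
  Σ(formed) = 22036 kJ
ΔH = Σ(broken) − Σ(formed) = 16821 − 22036 = −5215 kJ

ΔH ≈ −5215 kJ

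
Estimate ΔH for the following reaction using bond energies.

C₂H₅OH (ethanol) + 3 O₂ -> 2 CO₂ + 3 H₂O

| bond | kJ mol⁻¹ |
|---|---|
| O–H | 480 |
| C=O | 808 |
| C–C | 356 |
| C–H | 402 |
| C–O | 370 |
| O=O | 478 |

ΔH ≈ −1462 kJ

Bonds broken (reactants):
  C–C: 1 × 356 = 356
  C–H: 5 × 402 = 2010
  C–O: 1 × 370 = 370
  O–H: 1 × 480 = 480
  O=O: 3 × 478 = 1434
  Σ(broken) = 4650 kJ
Bonds formed (products):
  C=O: 4 × 808 = 3232
  O–H: 6 × 480 = 2880
  Σ(formed) = 6112 kJ
ΔH = Σ(broken) − Σ(formed) = 4650 − 6112 = −1462 kJ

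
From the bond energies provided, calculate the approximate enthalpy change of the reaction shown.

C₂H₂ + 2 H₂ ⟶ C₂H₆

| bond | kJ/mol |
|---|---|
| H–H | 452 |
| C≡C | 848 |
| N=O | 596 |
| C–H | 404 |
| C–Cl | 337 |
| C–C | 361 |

Bonds broken (reactants):
  C≡C: 1 × 848 = 848
  C–H: 2 × 404 = 808
  H–H: 2 × 452 = 904
  Σ(broken) = 2560 kJ
Bonds formed (products):
  C–C: 1 × 361 = 361
  C–H: 6 × 404 = 2424
  Σ(formed) = 2785 kJ
ΔH = Σ(broken) − Σ(formed) = 2560 − 2785 = −225 kJ

ΔH ≈ −225 kJ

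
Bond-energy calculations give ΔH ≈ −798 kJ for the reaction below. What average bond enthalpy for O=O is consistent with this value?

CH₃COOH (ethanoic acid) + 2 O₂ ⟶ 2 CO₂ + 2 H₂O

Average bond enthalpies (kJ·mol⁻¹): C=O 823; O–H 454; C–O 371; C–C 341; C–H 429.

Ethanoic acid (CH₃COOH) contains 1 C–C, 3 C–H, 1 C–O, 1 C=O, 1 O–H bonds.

Let D be the O=O bond energy.
Σ(broken) = 1×341 + 3×429 + 1×371 + 1×823 + 1×454 + 2×D = 3276 + 2D
Σ(formed) = 4×823 + 4×454 = 5108
ΔH = Σ(broken) − Σ(formed) = (3276 + 2D) − (5108) = −1832 + 2D
Setting this equal to −798 kJ gives 2D = 1034, so D = 517 kJ/mol.

D(O=O) ≈ 517 kJ/mol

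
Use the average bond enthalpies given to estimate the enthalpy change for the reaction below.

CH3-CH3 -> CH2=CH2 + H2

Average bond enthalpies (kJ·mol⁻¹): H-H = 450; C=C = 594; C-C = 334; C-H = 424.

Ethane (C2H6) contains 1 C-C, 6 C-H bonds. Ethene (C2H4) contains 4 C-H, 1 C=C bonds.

Bonds broken (reactants):
  C-C: 1 × 334 = 334
  C-H: 6 × 424 = 2544
  Σ(broken) = 2878 kJ
Bonds formed (products):
  C-H: 4 × 424 = 1696
  C=C: 1 × 594 = 594
  H-H: 1 × 450 = 450
  Σ(formed) = 2740 kJ
ΔH = Σ(broken) − Σ(formed) = 2878 − 2740 = +138 kJ

ΔH ≈ +138 kJ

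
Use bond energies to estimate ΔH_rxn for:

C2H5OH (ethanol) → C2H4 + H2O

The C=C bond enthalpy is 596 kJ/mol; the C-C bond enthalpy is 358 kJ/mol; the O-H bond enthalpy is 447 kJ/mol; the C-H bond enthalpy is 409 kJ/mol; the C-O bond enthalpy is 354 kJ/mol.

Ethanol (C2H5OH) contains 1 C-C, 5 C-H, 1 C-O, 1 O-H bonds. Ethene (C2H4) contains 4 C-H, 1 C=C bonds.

ΔH ≈ +78 kJ

Bonds broken (reactants):
  C-C: 1 × 358 = 358
  C-H: 5 × 409 = 2045
  C-O: 1 × 354 = 354
  O-H: 1 × 447 = 447
  Σ(broken) = 3204 kJ
Bonds formed (products):
  C-H: 4 × 409 = 1636
  C=C: 1 × 596 = 596
  O-H: 2 × 447 = 894
  Σ(formed) = 3126 kJ
ΔH = Σ(broken) − Σ(formed) = 3204 − 3126 = +78 kJ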